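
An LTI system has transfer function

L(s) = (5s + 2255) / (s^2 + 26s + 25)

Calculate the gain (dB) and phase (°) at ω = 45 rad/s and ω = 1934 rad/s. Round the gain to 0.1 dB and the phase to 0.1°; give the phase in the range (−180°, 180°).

Substitute s = j45:
Numerator: 5(j45) + 2255 = 2255 + j225
Denominator: (j45)^2 + 26(j45) + 25 = -2000 + j1170
|N| = √(2255² + 225²) ≈ 2266.2, ∠N ≈ 5.70°
|D| = √(2000² + 1170²) ≈ 2317.1, ∠D ≈ 149.67°
|L| = 2266.2 / 2317.1 ≈ 0.97803
Gain = 20 log₁₀(0.97803) ≈ -0.19 dB
∠L = 5.70° − 149.67° = -143.97°

Substitute s = j1934:
Numerator: 5(j1934) + 2255 = 2255 + j9670
Denominator: (j1934)^2 + 26(j1934) + 25 = -3740331 + j50284
|N| = √(2255² + 9670²) ≈ 9929.4, ∠N ≈ 76.87°
|D| = √(3740331² + 50284²) ≈ 3.7407e+06, ∠D ≈ 179.23°
|L| = 9929.4 / 3.7407e+06 ≈ 0.0026544
Gain = 20 log₁₀(0.0026544) ≈ -51.52 dB
∠L = 76.87° − 179.23° = -102.36°

ω = 45: -0.2 dB, -144.0°; ω = 1934: -51.5 dB, -102.4°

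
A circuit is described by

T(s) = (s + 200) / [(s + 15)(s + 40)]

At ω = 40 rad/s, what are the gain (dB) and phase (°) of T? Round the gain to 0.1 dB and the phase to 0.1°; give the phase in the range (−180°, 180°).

At s = jω = j40:
zero (s+200): 200 + j40 → |·| = √(200²+40²) = √41600 ≈ 203.96, ∠ = arctan(40/200) ≈ 11.31°
pole (s+15): 15 + j40 → |·| = √(15²+40²) = √1825 ≈ 42.72, ∠ = arctan(40/15) ≈ 69.44°
pole (s+40): 40 + j40 → |·| = √(40²+40²) = √3200 ≈ 56.569, ∠ = arctan(40/40) ≈ 45.00°
|T| = 1 · 203.96 / 2416.6 ≈ 0.0844
Gain = 20 log₁₀(0.0844) ≈ -21.47 dB
∠T = 11.31° − 114.44° = -103.13°

-21.5 dB, -103.1°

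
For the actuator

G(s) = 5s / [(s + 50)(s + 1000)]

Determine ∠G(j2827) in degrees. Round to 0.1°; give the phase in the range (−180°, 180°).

-69.5°

At s = jω = j2827:
zero at origin: s = j2827 → |·| = 2827, ∠ = 90.00°
pole (s+50): 50 + j2827 → |·| = √(50²+2827²) = √7994429 ≈ 2827.4, ∠ = arctan(2827/50) ≈ 88.99°
pole (s+1000): 1000 + j2827 → |·| = √(1000²+2827²) = √8991929 ≈ 2998.7, ∠ = arctan(2827/1000) ≈ 70.52°
∠G = 90.00° − 159.51° = -69.51°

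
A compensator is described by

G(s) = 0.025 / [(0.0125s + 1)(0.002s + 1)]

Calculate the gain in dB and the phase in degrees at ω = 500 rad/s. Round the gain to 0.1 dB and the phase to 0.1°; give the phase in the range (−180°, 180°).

At ω = 500 rad/s:
pole (1 + j500·0.0125) = 1 + j6.25 → |·| ≈ 6.3295, ∠ ≈ 80.91°
pole (1 + j500·0.002) = 1 + j1 → |·| ≈ 1.4142, ∠ ≈ 45.00°
|G| = 0.025 · 1 / (6.3295 · 1.4142) ≈ 0.0027929
Gain = 20 log₁₀(0.0027929) ≈ -51.08 dB
∠G = (0°) − (80.91° + 45.00°) = -125.91°

-51.1 dB, -125.9°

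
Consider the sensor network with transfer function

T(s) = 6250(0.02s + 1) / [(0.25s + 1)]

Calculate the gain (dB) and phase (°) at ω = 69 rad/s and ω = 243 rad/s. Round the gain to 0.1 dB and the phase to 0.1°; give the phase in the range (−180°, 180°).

At ω = 69 rad/s:
zero (1 + j69·0.02) = 1 + j1.38 → |·| ≈ 1.7042, ∠ ≈ 54.07°
pole (1 + j69·0.25) = 1 + j17.25 → |·| ≈ 17.279, ∠ ≈ 86.68°
|T| = 6250 · 1.7042 / (17.279) ≈ 616.43
Gain = 20 log₁₀(616.43) ≈ 55.80 dB
∠T = (54.07°) − (86.68°) = -32.61°

At ω = 243 rad/s:
zero (1 + j243·0.02) = 1 + j4.86 → |·| ≈ 4.9618, ∠ ≈ 78.37°
pole (1 + j243·0.25) = 1 + j60.75 → |·| ≈ 60.758, ∠ ≈ 89.06°
|T| = 6250 · 4.9618 / (60.758) ≈ 510.41
Gain = 20 log₁₀(510.41) ≈ 54.16 dB
∠T = (78.37°) − (89.06°) = -10.69°

ω = 69: 55.8 dB, -32.6°; ω = 243: 54.2 dB, -10.7°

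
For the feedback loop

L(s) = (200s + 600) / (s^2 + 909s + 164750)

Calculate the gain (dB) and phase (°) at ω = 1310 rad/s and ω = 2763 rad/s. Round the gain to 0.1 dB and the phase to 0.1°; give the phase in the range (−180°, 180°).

ω = 1310: -17.5 dB, -52.6°; ω = 2763: -23.1 dB, -71.5°

Substitute s = j1310:
Numerator: 200(j1310) + 600 = 600 + j262000
Denominator: (j1310)^2 + 909(j1310) + 164750 = -1551350 + j1190790
|N| = √(600² + 262000²) ≈ 2.62e+05, ∠N ≈ 89.87°
|D| = √(1551350² + 1190790²) ≈ 1.9557e+06, ∠D ≈ 142.49°
|L| = 2.62e+05 / 1.9557e+06 ≈ 0.13397
Gain = 20 log₁₀(0.13397) ≈ -17.46 dB
∠L = 89.87° − 142.49° = -52.62°

Substitute s = j2763:
Numerator: 200(j2763) + 600 = 600 + j552600
Denominator: (j2763)^2 + 909(j2763) + 164750 = -7469419 + j2511567
|N| = √(600² + 552600²) ≈ 5.526e+05, ∠N ≈ 89.94°
|D| = √(7469419² + 2511567²) ≈ 7.8804e+06, ∠D ≈ 161.41°
|L| = 5.526e+05 / 7.8804e+06 ≈ 0.070123
Gain = 20 log₁₀(0.070123) ≈ -23.08 dB
∠L = 89.94° − 161.41° = -71.47°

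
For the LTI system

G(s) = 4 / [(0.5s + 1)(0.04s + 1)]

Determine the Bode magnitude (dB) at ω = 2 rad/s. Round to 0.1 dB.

9.0 dB

At ω = 2 rad/s:
pole (1 + j2·0.5) = 1 + j1 → |·| ≈ 1.4142, ∠ ≈ 45.00°
pole (1 + j2·0.04) = 1 + j0.08 → |·| ≈ 1.0032, ∠ ≈ 4.57°
|G| = 4 · 1 / (1.4142 · 1.0032) ≈ 2.8194
Gain = 20 log₁₀(2.8194) ≈ 9.00 dB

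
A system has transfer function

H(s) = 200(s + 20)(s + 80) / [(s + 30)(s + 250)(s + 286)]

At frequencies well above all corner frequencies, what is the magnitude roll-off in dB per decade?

Each pole contributes −20 dB/decade at high frequency; each zero contributes +20 dB/decade.
Net: 2 zero(s) − 3 pole(s) → -20 dB/decade.

-20 dB/decade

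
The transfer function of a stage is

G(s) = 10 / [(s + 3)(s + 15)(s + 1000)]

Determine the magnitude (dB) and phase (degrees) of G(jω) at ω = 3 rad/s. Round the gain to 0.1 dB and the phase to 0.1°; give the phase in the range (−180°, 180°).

-76.2 dB, -56.5°

At s = jω = j3:
pole (s+3): 3 + j3 → |·| = √(3²+3²) = √18 ≈ 4.2426, ∠ = arctan(3/3) ≈ 45.00°
pole (s+15): 15 + j3 → |·| = √(15²+3²) = √234 ≈ 15.297, ∠ = arctan(3/15) ≈ 11.31°
pole (s+1000): 1000 + j3 → |·| = √(1000²+3²) = √1000009 ≈ 1000, ∠ = arctan(3/1000) ≈ 0.17°
|G| = 10 / 64899 ≈ 0.00015409
Gain = 20 log₁₀(0.00015409) ≈ -76.24 dB
∠G = 0.00° − 56.48° = -56.48°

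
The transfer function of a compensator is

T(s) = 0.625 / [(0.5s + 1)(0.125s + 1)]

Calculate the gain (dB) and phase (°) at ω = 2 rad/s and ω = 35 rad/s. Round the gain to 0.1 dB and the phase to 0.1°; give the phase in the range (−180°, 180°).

ω = 2: -7.4 dB, -59.0°; ω = 35: -42.0 dB, -163.9°

At ω = 2 rad/s:
pole (1 + j2·0.5) = 1 + j1 → |·| ≈ 1.4142, ∠ ≈ 45.00°
pole (1 + j2·0.125) = 1 + j0.25 → |·| ≈ 1.0308, ∠ ≈ 14.04°
|T| = 0.625 · 1 / (1.4142 · 1.0308) ≈ 0.42874
Gain = 20 log₁₀(0.42874) ≈ -7.36 dB
∠T = (0°) − (45.00° + 14.04°) = -59.04°

At ω = 35 rad/s:
pole (1 + j35·0.5) = 1 + j17.5 → |·| ≈ 17.529, ∠ ≈ 86.73°
pole (1 + j35·0.125) = 1 + j4.375 → |·| ≈ 4.4878, ∠ ≈ 77.12°
|T| = 0.625 · 1 / (17.529 · 4.4878) ≈ 0.0079449
Gain = 20 log₁₀(0.0079449) ≈ -42.00 dB
∠T = (0°) − (86.73° + 77.12°) = -163.85°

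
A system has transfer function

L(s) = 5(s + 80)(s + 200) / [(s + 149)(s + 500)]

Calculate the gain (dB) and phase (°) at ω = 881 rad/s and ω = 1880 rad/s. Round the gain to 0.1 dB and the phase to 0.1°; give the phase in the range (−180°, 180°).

ω = 881: 12.9 dB, 21.2°; ω = 1880: 13.7 dB, 10.9°

At s = jω = j881:
zero (s+80): 80 + j881 → |·| = √(80²+881²) = √782561 ≈ 884.62, ∠ = arctan(881/80) ≈ 84.81°
zero (s+200): 200 + j881 → |·| = √(200²+881²) = √816161 ≈ 903.42, ∠ = arctan(881/200) ≈ 77.21°
pole (s+149): 149 + j881 → |·| = √(149²+881²) = √798362 ≈ 893.51, ∠ = arctan(881/149) ≈ 80.40°
pole (s+500): 500 + j881 → |·| = √(500²+881²) = √1026161 ≈ 1013, ∠ = arctan(881/500) ≈ 60.42°
|L| = 5 · 7.9918e+05 / 9.0513e+05 ≈ 4.4147
Gain = 20 log₁₀(4.4147) ≈ 12.90 dB
∠L = 162.02° − 140.82° = 21.20°

At s = jω = j1880:
zero (s+80): 80 + j1880 → |·| = √(80²+1880²) = √3540800 ≈ 1881.7, ∠ = arctan(1880/80) ≈ 87.56°
zero (s+200): 200 + j1880 → |·| = √(200²+1880²) = √3574400 ≈ 1890.6, ∠ = arctan(1880/200) ≈ 83.93°
pole (s+149): 149 + j1880 → |·| = √(149²+1880²) = √3556601 ≈ 1885.9, ∠ = arctan(1880/149) ≈ 85.47°
pole (s+500): 500 + j1880 → |·| = √(500²+1880²) = √3784400 ≈ 1945.4, ∠ = arctan(1880/500) ≈ 75.11°
|L| = 5 · 3.5575e+06 / 3.6688e+06 ≈ 4.8483
Gain = 20 log₁₀(4.8483) ≈ 13.71 dB
∠L = 171.49° − 160.58° = 10.91°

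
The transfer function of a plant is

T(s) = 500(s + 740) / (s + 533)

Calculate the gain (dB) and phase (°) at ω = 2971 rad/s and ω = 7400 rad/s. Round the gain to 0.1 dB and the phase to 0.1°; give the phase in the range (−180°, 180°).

At s = jω = j2971:
zero (s+740): 740 + j2971 → |·| = √(740²+2971²) = √9374441 ≈ 3061.8, ∠ = arctan(2971/740) ≈ 76.01°
pole (s+533): 533 + j2971 → |·| = √(533²+2971²) = √9110930 ≈ 3018.4, ∠ = arctan(2971/533) ≈ 79.83°
|T| = 500 · 3061.8 / 3018.4 ≈ 507.19
Gain = 20 log₁₀(507.19) ≈ 54.10 dB
∠T = 76.01° − 79.83° = -3.82°

At s = jω = j7400:
zero (s+740): 740 + j7400 → |·| = √(740²+7400²) = √55307600 ≈ 7436.9, ∠ = arctan(7400/740) ≈ 84.29°
pole (s+533): 533 + j7400 → |·| = √(533²+7400²) = √55044089 ≈ 7419.2, ∠ = arctan(7400/533) ≈ 85.88°
|T| = 500 · 7436.9 / 7419.2 ≈ 501.19
Gain = 20 log₁₀(501.19) ≈ 54.00 dB
∠T = 84.29° − 85.88° = -1.59°

ω = 2971: 54.1 dB, -3.8°; ω = 7400: 54.0 dB, -1.6°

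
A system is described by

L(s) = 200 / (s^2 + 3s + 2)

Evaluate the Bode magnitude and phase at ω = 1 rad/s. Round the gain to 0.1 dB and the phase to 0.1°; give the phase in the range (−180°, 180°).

Substitute s = j1:
Numerator: 200 = 200 + j0
Denominator: (j1)^2 + 3(j1) + 2 = 1 + j3
|N| = √(200² + 0²) ≈ 200, ∠N ≈ 0.00°
|D| = √(1² + 3²) ≈ 3.1623, ∠D ≈ 71.57°
|L| = 200 / 3.1623 ≈ 63.245
Gain = 20 log₁₀(63.245) ≈ 36.02 dB
∠L = 0.00° − 71.57° = -71.57°

36.0 dB, -71.6°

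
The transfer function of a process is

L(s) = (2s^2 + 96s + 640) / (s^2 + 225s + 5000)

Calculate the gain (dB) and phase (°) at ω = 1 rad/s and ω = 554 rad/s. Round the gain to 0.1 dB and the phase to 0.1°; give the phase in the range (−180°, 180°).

ω = 1: -17.8 dB, 6.0°; ω = 554: 5.5 dB, 17.5°

Substitute s = j1:
Numerator: 2(j1)^2 + 96(j1) + 640 = 638 + j96
Denominator: (j1)^2 + 225(j1) + 5000 = 4999 + j225
|N| = √(638² + 96²) ≈ 645.18, ∠N ≈ 8.56°
|D| = √(4999² + 225²) ≈ 5004.1, ∠D ≈ 2.58°
|L| = 645.18 / 5004.1 ≈ 0.12893
Gain = 20 log₁₀(0.12893) ≈ -17.79 dB
∠L = 8.56° − 2.58° = 5.98°

Substitute s = j554:
Numerator: 2(j554)^2 + 96(j554) + 640 = -613192 + j53184
Denominator: (j554)^2 + 225(j554) + 5000 = -301916 + j124650
|N| = √(613192² + 53184²) ≈ 6.1549e+05, ∠N ≈ 175.04°
|D| = √(301916² + 124650²) ≈ 3.2664e+05, ∠D ≈ 157.57°
|L| = 6.1549e+05 / 3.2664e+05 ≈ 1.8843
Gain = 20 log₁₀(1.8843) ≈ 5.50 dB
∠L = 175.04° − 157.57° = 17.47°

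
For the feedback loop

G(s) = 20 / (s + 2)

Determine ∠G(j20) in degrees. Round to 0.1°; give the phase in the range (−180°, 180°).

At s = jω = j20:
pole (s+2): 2 + j20 → |·| = √(2²+20²) = √404 ≈ 20.1, ∠ = arctan(20/2) ≈ 84.29°
∠G = 0.00° − 84.29° = -84.29°

-84.3°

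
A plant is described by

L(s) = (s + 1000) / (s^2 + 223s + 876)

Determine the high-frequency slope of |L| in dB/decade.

-20 dB/decade

Each pole contributes −20 dB/decade at high frequency; each zero contributes +20 dB/decade.
Net: 1 zero(s) − 2 pole(s) → -20 dB/decade.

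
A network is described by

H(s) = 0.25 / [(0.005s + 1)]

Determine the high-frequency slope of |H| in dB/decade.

Each pole contributes −20 dB/decade at high frequency; each zero contributes +20 dB/decade.
Net: 0 zero(s) − 1 pole(s) → -20 dB/decade.

-20 dB/decade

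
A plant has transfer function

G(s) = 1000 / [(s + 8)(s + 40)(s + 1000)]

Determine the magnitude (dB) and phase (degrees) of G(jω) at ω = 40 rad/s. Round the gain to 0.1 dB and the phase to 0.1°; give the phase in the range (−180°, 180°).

-67.3 dB, -126.0°

At s = jω = j40:
pole (s+8): 8 + j40 → |·| = √(8²+40²) = √1664 ≈ 40.792, ∠ = arctan(40/8) ≈ 78.69°
pole (s+40): 40 + j40 → |·| = √(40²+40²) = √3200 ≈ 56.569, ∠ = arctan(40/40) ≈ 45.00°
pole (s+1000): 1000 + j40 → |·| = √(1000²+40²) = √1001600 ≈ 1000.8, ∠ = arctan(40/1000) ≈ 2.29°
|G| = 1000 / 2.3094e+06 ≈ 0.00043301
Gain = 20 log₁₀(0.00043301) ≈ -67.27 dB
∠G = 0.00° − 125.98° = -125.98°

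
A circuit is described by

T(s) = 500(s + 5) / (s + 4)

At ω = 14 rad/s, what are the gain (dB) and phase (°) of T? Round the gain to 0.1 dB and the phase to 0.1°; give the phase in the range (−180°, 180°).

At s = jω = j14:
zero (s+5): 5 + j14 → |·| = √(5²+14²) = √221 ≈ 14.866, ∠ = arctan(14/5) ≈ 70.35°
pole (s+4): 4 + j14 → |·| = √(4²+14²) = √212 ≈ 14.56, ∠ = arctan(14/4) ≈ 74.05°
|T| = 500 · 14.866 / 14.56 ≈ 510.51
Gain = 20 log₁₀(510.51) ≈ 54.16 dB
∠T = 70.35° − 74.05° = -3.70°

54.2 dB, -3.7°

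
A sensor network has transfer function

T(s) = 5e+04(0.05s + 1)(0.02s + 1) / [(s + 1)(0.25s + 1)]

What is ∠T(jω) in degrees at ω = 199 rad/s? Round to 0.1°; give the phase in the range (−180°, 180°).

At ω = 199 rad/s:
zero (1 + j199·0.05) = 1 + j9.95 → |·| ≈ 10, ∠ ≈ 84.26°
zero (1 + j199·0.02) = 1 + j3.98 → |·| ≈ 4.1037, ∠ ≈ 75.90°
pole (1 + j199·1) = 1 + j199 → |·| ≈ 199, ∠ ≈ 89.71°
pole (1 + j199·0.25) = 1 + j49.75 → |·| ≈ 49.76, ∠ ≈ 88.85°
∠T = (84.26° + 75.90°) − (89.71° + 88.85°) = -18.40°

-18.4°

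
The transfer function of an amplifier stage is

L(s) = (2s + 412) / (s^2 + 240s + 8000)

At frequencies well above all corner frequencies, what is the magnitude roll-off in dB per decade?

-20 dB/decade

Each pole contributes −20 dB/decade at high frequency; each zero contributes +20 dB/decade.
Net: 1 zero(s) − 2 pole(s) → -20 dB/decade.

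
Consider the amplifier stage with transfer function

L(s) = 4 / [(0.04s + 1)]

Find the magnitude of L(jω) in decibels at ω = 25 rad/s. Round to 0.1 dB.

9.0 dB

At ω = 25 rad/s:
pole (1 + j25·0.04) = 1 + j1 → |·| ≈ 1.4142, ∠ ≈ 45.00°
|L| = 4 · 1 / (1.4142) ≈ 2.8285
Gain = 20 log₁₀(2.8285) ≈ 9.03 dB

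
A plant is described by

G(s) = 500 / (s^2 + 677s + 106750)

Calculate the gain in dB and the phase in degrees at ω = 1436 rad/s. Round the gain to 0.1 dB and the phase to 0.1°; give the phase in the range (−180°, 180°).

-72.8 dB, -153.6°

Substitute s = j1436:
Numerator: 500 = 500 + j0
Denominator: (j1436)^2 + 677(j1436) + 106750 = -1955346 + j972172
|N| = √(500² + 0²) ≈ 500, ∠N ≈ 0.00°
|D| = √(1955346² + 972172²) ≈ 2.1837e+06, ∠D ≈ 153.56°
|G| = 500 / 2.1837e+06 ≈ 0.00022897
Gain = 20 log₁₀(0.00022897) ≈ -72.80 dB
∠G = 0.00° − 153.56° = -153.56°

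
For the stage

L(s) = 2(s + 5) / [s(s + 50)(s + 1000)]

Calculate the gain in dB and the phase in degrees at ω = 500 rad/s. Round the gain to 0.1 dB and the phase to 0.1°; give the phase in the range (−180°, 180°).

At s = jω = j500:
zero (s+5): 5 + j500 → |·| = √(5²+500²) = √250025 ≈ 500.02, ∠ = arctan(500/5) ≈ 89.43°
pole (s+50): 50 + j500 → |·| = √(50²+500²) = √252500 ≈ 502.49, ∠ = arctan(500/50) ≈ 84.29°
pole (s+1000): 1000 + j500 → |·| = √(1000²+500²) = √1250000 ≈ 1118, ∠ = arctan(500/1000) ≈ 26.57°
pole at origin: |s| = 500, ∠ = 90.00° (in denominator)
|L| = 2 · 500.02 / 2.8089e+08 ≈ 3.5603e-06
Gain = 20 log₁₀(3.5603e-06) ≈ -108.97 dB
∠L = 89.43° − 200.86° = -111.43°

-109.0 dB, -111.4°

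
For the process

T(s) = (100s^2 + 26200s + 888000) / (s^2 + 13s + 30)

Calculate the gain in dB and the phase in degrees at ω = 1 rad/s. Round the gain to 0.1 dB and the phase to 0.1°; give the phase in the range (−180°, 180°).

Substitute s = j1:
Numerator: 100(j1)^2 + 26200(j1) + 888000 = 887900 + j26200
Denominator: (j1)^2 + 13(j1) + 30 = 29 + j13
|N| = √(887900² + 26200²) ≈ 8.8829e+05, ∠N ≈ 1.69°
|D| = √(29² + 13²) ≈ 31.78, ∠D ≈ 24.15°
|T| = 8.8829e+05 / 31.78 ≈ 27951
Gain = 20 log₁₀(27951) ≈ 88.93 dB
∠T = 1.69° − 24.15° = -22.46°

88.9 dB, -22.5°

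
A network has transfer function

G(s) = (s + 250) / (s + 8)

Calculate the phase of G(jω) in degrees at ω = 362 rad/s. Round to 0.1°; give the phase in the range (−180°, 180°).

At s = jω = j362:
zero (s+250): 250 + j362 → |·| = √(250²+362²) = √193544 ≈ 439.94, ∠ = arctan(362/250) ≈ 55.37°
pole (s+8): 8 + j362 → |·| = √(8²+362²) = √131108 ≈ 362.09, ∠ = arctan(362/8) ≈ 88.73°
∠G = 55.37° − 88.73° = -33.36°

-33.4°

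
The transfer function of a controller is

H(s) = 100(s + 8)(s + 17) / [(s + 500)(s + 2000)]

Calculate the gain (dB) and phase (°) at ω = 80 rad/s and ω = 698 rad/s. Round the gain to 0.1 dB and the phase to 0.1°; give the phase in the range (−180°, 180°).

At s = jω = j80:
zero (s+8): 8 + j80 → |·| = √(8²+80²) = √6464 ≈ 80.399, ∠ = arctan(80/8) ≈ 84.29°
zero (s+17): 17 + j80 → |·| = √(17²+80²) = √6689 ≈ 81.786, ∠ = arctan(80/17) ≈ 78.00°
pole (s+500): 500 + j80 → |·| = √(500²+80²) = √256400 ≈ 506.36, ∠ = arctan(80/500) ≈ 9.09°
pole (s+2000): 2000 + j80 → |·| = √(2000²+80²) = √4006400 ≈ 2001.6, ∠ = arctan(80/2000) ≈ 2.29°
|H| = 100 · 6575.5 / 1.0135e+06 ≈ 0.64879
Gain = 20 log₁₀(0.64879) ≈ -3.76 dB
∠H = 162.29° − 11.38° = 150.91°

At s = jω = j698:
zero (s+8): 8 + j698 → |·| = √(8²+698²) = √487268 ≈ 698.05, ∠ = arctan(698/8) ≈ 89.34°
zero (s+17): 17 + j698 → |·| = √(17²+698²) = √487493 ≈ 698.21, ∠ = arctan(698/17) ≈ 88.60°
pole (s+500): 500 + j698 → |·| = √(500²+698²) = √737204 ≈ 858.61, ∠ = arctan(698/500) ≈ 54.38°
pole (s+2000): 2000 + j698 → |·| = √(2000²+698²) = √4487204 ≈ 2118.3, ∠ = arctan(698/2000) ≈ 19.24°
|H| = 100 · 4.8739e+05 / 1.8188e+06 ≈ 26.797
Gain = 20 log₁₀(26.797) ≈ 28.56 dB
∠H = 177.94° − 73.62° = 104.32°

ω = 80: -3.8 dB, 150.9°; ω = 698: 28.6 dB, 104.3°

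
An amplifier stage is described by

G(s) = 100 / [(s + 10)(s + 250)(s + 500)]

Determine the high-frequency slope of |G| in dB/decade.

-60 dB/decade

Each pole contributes −20 dB/decade at high frequency; each zero contributes +20 dB/decade.
Net: 0 zero(s) − 3 pole(s) → -60 dB/decade.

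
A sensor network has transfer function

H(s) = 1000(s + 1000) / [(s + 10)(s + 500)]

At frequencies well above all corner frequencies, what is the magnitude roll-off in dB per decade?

Each pole contributes −20 dB/decade at high frequency; each zero contributes +20 dB/decade.
Net: 1 zero(s) − 2 pole(s) → -20 dB/decade.

-20 dB/decade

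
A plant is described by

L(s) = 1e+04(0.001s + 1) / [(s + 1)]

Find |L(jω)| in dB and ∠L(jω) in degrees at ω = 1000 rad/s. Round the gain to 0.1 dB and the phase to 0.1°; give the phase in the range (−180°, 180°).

At ω = 1000 rad/s:
zero (1 + j1000·0.001) = 1 + j1 → |·| ≈ 1.4142, ∠ ≈ 45.00°
pole (1 + j1000·1) = 1 + j1000 → |·| ≈ 1000, ∠ ≈ 89.94°
|L| = 1e+04 · 1.4142 / (1000) ≈ 14.142
Gain = 20 log₁₀(14.142) ≈ 23.01 dB
∠L = (45.00°) − (89.94°) = -44.94°

23.0 dB, -44.9°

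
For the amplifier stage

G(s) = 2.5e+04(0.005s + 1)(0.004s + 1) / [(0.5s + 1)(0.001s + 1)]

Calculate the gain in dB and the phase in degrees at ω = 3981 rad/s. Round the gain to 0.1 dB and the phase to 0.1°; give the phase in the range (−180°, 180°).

59.8 dB, 7.7°

At ω = 3981 rad/s:
zero (1 + j3981·0.005) = 1 + j19.905 → |·| ≈ 19.93, ∠ ≈ 87.12°
zero (1 + j3981·0.004) = 1 + j15.924 → |·| ≈ 15.955, ∠ ≈ 86.41°
pole (1 + j3981·0.5) = 1 + j1990.5 → |·| ≈ 1990.5, ∠ ≈ 89.97°
pole (1 + j3981·0.001) = 1 + j3.981 → |·| ≈ 4.1047, ∠ ≈ 75.90°
|G| = 2.5e+04 · 19.93 · 15.955 / (1990.5 · 4.1047) ≈ 972.97
Gain = 20 log₁₀(972.97) ≈ 59.76 dB
∠G = (87.12° + 86.41°) − (89.97° + 75.90°) = 7.66°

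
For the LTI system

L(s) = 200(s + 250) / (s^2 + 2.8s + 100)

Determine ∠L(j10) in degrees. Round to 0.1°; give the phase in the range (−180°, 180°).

-87.7°

At s = jω = j10:
zero (s+250): 250 + j10 → |·| = √(250²+10²) = √62600 ≈ 250.2, ∠ = arctan(10/250) ≈ 2.29°
quadratic: (j10)² + 2.8·j10 + 100 = 0 + j28 → |·| ≈ 28, ∠ ≈ 90.00°
∠L = 2.29° − 90.00° = -87.71°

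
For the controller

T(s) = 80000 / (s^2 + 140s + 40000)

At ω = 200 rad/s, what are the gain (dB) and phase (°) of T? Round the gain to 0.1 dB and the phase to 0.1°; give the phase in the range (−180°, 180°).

9.1 dB, -90.0°

At s = jω = j200:
quadratic: (j200)² + 140·j200 + 40000 = 0 + j28000 → |·| ≈ 28000, ∠ ≈ 90.00°
|T| = 80000 / 28000 ≈ 2.8571
Gain = 20 log₁₀(2.8571) ≈ 9.12 dB
∠T = 0.00° − 90.00° = -90.00°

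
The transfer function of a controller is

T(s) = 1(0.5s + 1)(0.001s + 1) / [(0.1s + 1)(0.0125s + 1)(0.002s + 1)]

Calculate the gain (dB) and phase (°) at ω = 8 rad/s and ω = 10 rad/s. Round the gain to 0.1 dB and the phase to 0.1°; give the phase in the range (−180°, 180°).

ω = 8: 10.1 dB, 31.1°; ω = 10: 11.1 dB, 26.0°

At ω = 8 rad/s:
zero (1 + j8·0.5) = 1 + j4 → |·| ≈ 4.1231, ∠ ≈ 75.96°
zero (1 + j8·0.001) = 1 + j0.008 → |·| ≈ 1, ∠ ≈ 0.46°
pole (1 + j8·0.1) = 1 + j0.8 → |·| ≈ 1.2806, ∠ ≈ 38.66°
pole (1 + j8·0.0125) = 1 + j0.1 → |·| ≈ 1.005, ∠ ≈ 5.71°
pole (1 + j8·0.002) = 1 + j0.016 → |·| ≈ 1.0001, ∠ ≈ 0.92°
|T| = 1 · 4.1231 · 1 / (1.2806 · 1.005 · 1.0001) ≈ 3.2033
Gain = 20 log₁₀(3.2033) ≈ 10.11 dB
∠T = (75.96° + 0.46°) − (38.66° + 5.71° + 0.92°) = 31.13°

At ω = 10 rad/s:
zero (1 + j10·0.5) = 1 + j5 → |·| ≈ 5.099, ∠ ≈ 78.69°
zero (1 + j10·0.001) = 1 + j0.01 → |·| ≈ 1, ∠ ≈ 0.57°
pole (1 + j10·0.1) = 1 + j1 → |·| ≈ 1.4142, ∠ ≈ 45.00°
pole (1 + j10·0.0125) = 1 + j0.125 → |·| ≈ 1.0078, ∠ ≈ 7.13°
pole (1 + j10·0.002) = 1 + j0.02 → |·| ≈ 1.0002, ∠ ≈ 1.15°
|T| = 1 · 5.099 · 1 / (1.4142 · 1.0078 · 1.0002) ≈ 3.577
Gain = 20 log₁₀(3.577) ≈ 11.07 dB
∠T = (78.69° + 0.57°) − (45.00° + 7.13° + 1.15°) = 25.98°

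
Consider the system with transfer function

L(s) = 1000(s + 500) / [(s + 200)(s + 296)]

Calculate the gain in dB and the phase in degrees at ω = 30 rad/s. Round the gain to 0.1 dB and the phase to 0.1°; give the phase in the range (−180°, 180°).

18.4 dB, -10.9°

At s = jω = j30:
zero (s+500): 500 + j30 → |·| = √(500²+30²) = √250900 ≈ 500.9, ∠ = arctan(30/500) ≈ 3.43°
pole (s+200): 200 + j30 → |·| = √(200²+30²) = √40900 ≈ 202.24, ∠ = arctan(30/200) ≈ 8.53°
pole (s+296): 296 + j30 → |·| = √(296²+30²) = √88516 ≈ 297.52, ∠ = arctan(30/296) ≈ 5.79°
|L| = 1000 · 500.9 / 60170 ≈ 8.3247
Gain = 20 log₁₀(8.3247) ≈ 18.41 dB
∠L = 3.43° − 14.32° = -10.89°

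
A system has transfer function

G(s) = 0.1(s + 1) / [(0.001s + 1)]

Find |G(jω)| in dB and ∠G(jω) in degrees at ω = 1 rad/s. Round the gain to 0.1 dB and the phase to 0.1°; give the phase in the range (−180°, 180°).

At ω = 1 rad/s:
zero (1 + j1·1) = 1 + j1 → |·| ≈ 1.4142, ∠ ≈ 45.00°
pole (1 + j1·0.001) = 1 + j0.001 → |·| ≈ 1, ∠ ≈ 0.06°
|G| = 0.1 · 1.4142 / (1) ≈ 0.14142
Gain = 20 log₁₀(0.14142) ≈ -16.99 dB
∠G = (45.00°) − (0.06°) = 44.94°

-17.0 dB, 44.9°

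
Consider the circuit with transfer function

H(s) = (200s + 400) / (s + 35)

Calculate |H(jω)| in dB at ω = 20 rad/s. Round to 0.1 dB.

40.0 dB

Substitute s = j20:
Numerator: 200(j20) + 400 = 400 + j4000
Denominator: (j20) + 35 = 35 + j20
|N| = √(400² + 4000²) ≈ 4020, ∠N ≈ 84.29°
|D| = √(35² + 20²) ≈ 40.311, ∠D ≈ 29.74°
|H| = 4020 / 40.311 ≈ 99.725
Gain = 20 log₁₀(99.725) ≈ 39.98 dB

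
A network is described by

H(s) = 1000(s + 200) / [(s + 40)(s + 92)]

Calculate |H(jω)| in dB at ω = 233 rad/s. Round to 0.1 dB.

At s = jω = j233:
zero (s+200): 200 + j233 → |·| = √(200²+233²) = √94289 ≈ 307.07, ∠ = arctan(233/200) ≈ 49.36°
pole (s+40): 40 + j233 → |·| = √(40²+233²) = √55889 ≈ 236.41, ∠ = arctan(233/40) ≈ 80.26°
pole (s+92): 92 + j233 → |·| = √(92²+233²) = √62753 ≈ 250.51, ∠ = arctan(233/92) ≈ 68.45°
|H| = 1000 · 307.07 / 59223 ≈ 5.185
Gain = 20 log₁₀(5.185) ≈ 14.29 dB

14.3 dB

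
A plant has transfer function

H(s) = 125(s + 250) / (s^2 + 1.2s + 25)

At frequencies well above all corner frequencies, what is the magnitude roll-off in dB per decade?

-20 dB/decade

Each pole contributes −20 dB/decade at high frequency; each zero contributes +20 dB/decade.
Net: 1 zero(s) − 2 pole(s) → -20 dB/decade.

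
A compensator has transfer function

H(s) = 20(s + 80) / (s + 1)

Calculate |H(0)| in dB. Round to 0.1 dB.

64.1 dB

H(0) = 20·80 / (1) = 1600
20 log₁₀(1600) ≈ 64.08 dB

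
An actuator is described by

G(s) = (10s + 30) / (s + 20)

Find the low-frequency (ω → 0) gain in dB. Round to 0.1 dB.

3.5 dB

G(0) = 30 / 20 = 1.5
20 log₁₀(1.5) ≈ 3.52 dB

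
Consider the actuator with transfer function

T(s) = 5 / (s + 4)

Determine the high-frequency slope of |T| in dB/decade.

-20 dB/decade

Each pole contributes −20 dB/decade at high frequency; each zero contributes +20 dB/decade.
Net: 0 zero(s) − 1 pole(s) → -20 dB/decade.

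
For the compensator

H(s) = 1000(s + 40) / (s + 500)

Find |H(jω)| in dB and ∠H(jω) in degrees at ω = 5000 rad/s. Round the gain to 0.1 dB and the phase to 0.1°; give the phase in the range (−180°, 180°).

60.0 dB, 5.3°

At s = jω = j5000:
zero (s+40): 40 + j5000 → |·| = √(40²+5000²) = √25001600 ≈ 5000.2, ∠ = arctan(5000/40) ≈ 89.54°
pole (s+500): 500 + j5000 → |·| = √(500²+5000²) = √25250000 ≈ 5024.9, ∠ = arctan(5000/500) ≈ 84.29°
|H| = 1000 · 5000.2 / 5024.9 ≈ 995.08
Gain = 20 log₁₀(995.08) ≈ 59.96 dB
∠H = 89.54° − 84.29° = 5.25°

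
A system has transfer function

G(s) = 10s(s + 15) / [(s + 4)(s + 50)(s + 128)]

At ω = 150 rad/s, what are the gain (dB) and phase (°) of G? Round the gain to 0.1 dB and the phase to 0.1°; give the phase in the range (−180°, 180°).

At s = jω = j150:
zero (s+15): 15 + j150 → |·| = √(15²+150²) = √22725 ≈ 150.75, ∠ = arctan(150/15) ≈ 84.29°
zero at origin: s = j150 → |·| = 150, ∠ = 90.00°
pole (s+4): 4 + j150 → |·| = √(4²+150²) = √22516 ≈ 150.05, ∠ = arctan(150/4) ≈ 88.47°
pole (s+50): 50 + j150 → |·| = √(50²+150²) = √25000 ≈ 158.11, ∠ = arctan(150/50) ≈ 71.57°
pole (s+128): 128 + j150 → |·| = √(128²+150²) = √38884 ≈ 197.19, ∠ = arctan(150/128) ≈ 49.52°
|G| = 10 · 22612 / 4.6782e+06 ≈ 0.048335
Gain = 20 log₁₀(0.048335) ≈ -26.31 dB
∠G = 174.29° − 209.56° = -35.27°

-26.3 dB, -35.3°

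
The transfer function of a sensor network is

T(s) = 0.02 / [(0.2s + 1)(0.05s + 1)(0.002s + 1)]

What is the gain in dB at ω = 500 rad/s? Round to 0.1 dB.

-105.0 dB

At ω = 500 rad/s:
pole (1 + j500·0.2) = 1 + j100 → |·| ≈ 100, ∠ ≈ 89.43°
pole (1 + j500·0.05) = 1 + j25 → |·| ≈ 25.02, ∠ ≈ 87.71°
pole (1 + j500·0.002) = 1 + j1 → |·| ≈ 1.4142, ∠ ≈ 45.00°
|T| = 0.02 · 1 / (100 · 25.02 · 1.4142) ≈ 5.6524e-06
Gain = 20 log₁₀(5.6524e-06) ≈ -104.96 dB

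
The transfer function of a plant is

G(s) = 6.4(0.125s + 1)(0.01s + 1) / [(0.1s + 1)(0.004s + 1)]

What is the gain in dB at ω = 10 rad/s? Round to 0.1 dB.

17.2 dB

At ω = 10 rad/s:
zero (1 + j10·0.125) = 1 + j1.25 → |·| ≈ 1.6008, ∠ ≈ 51.34°
zero (1 + j10·0.01) = 1 + j0.1 → |·| ≈ 1.005, ∠ ≈ 5.71°
pole (1 + j10·0.1) = 1 + j1 → |·| ≈ 1.4142, ∠ ≈ 45.00°
pole (1 + j10·0.004) = 1 + j0.04 → |·| ≈ 1.0008, ∠ ≈ 2.29°
|G| = 6.4 · 1.6008 · 1.005 / (1.4142 · 1.0008) ≈ 7.2749
Gain = 20 log₁₀(7.2749) ≈ 17.24 dB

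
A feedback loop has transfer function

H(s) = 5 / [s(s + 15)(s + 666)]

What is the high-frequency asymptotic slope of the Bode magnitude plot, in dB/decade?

-60 dB/decade

Each pole contributes −20 dB/decade at high frequency; each zero contributes +20 dB/decade.
Net: 0 zero(s) − 3 pole(s) → -60 dB/decade.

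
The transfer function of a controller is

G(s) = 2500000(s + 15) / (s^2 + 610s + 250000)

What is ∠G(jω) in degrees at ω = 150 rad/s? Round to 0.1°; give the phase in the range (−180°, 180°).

62.4°

At s = jω = j150:
zero (s+15): 15 + j150 → |·| = √(15²+150²) = √22725 ≈ 150.75, ∠ = arctan(150/15) ≈ 84.29°
quadratic: (j150)² + 610·j150 + 250000 = 227500 + j91500 → |·| ≈ 2.4521e+05, ∠ ≈ 21.91°
∠G = 84.29° − 21.91° = 62.38°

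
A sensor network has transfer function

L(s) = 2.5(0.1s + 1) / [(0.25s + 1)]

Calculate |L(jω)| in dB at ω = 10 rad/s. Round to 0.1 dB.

At ω = 10 rad/s:
zero (1 + j10·0.1) = 1 + j1 → |·| ≈ 1.4142, ∠ ≈ 45.00°
pole (1 + j10·0.25) = 1 + j2.5 → |·| ≈ 2.6926, ∠ ≈ 68.20°
|L| = 2.5 · 1.4142 / (2.6926) ≈ 1.313
Gain = 20 log₁₀(1.313) ≈ 2.37 dB

2.4 dB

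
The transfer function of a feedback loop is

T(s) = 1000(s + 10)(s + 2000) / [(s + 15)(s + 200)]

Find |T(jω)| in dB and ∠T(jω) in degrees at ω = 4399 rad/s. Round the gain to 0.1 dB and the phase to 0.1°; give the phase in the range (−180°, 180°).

At s = jω = j4399:
zero (s+10): 10 + j4399 → |·| = √(10²+4399²) = √19351301 ≈ 4399, ∠ = arctan(4399/10) ≈ 89.87°
zero (s+2000): 2000 + j4399 → |·| = √(2000²+4399²) = √23351201 ≈ 4832.3, ∠ = arctan(4399/2000) ≈ 65.55°
pole (s+15): 15 + j4399 → |·| = √(15²+4399²) = √19351426 ≈ 4399, ∠ = arctan(4399/15) ≈ 89.80°
pole (s+200): 200 + j4399 → |·| = √(200²+4399²) = √19391201 ≈ 4403.5, ∠ = arctan(4399/200) ≈ 87.40°
|T| = 1000 · 2.1257e+07 / 1.9371e+07 ≈ 1097.4
Gain = 20 log₁₀(1097.4) ≈ 60.81 dB
∠T = 155.42° − 177.20° = -21.78°

60.8 dB, -21.8°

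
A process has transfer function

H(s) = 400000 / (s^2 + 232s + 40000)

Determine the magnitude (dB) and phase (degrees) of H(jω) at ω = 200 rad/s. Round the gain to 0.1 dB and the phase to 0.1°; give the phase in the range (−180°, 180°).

18.7 dB, -90.0°

At s = jω = j200:
quadratic: (j200)² + 232·j200 + 40000 = 0 + j46400 → |·| ≈ 46400, ∠ ≈ 90.00°
|H| = 400000 / 46400 ≈ 8.6207
Gain = 20 log₁₀(8.6207) ≈ 18.71 dB
∠H = 0.00° − 90.00° = -90.00°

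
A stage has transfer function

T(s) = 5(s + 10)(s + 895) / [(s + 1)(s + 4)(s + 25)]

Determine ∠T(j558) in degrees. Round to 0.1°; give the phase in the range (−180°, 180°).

-146.0°

At s = jω = j558:
zero (s+10): 10 + j558 → |·| = √(10²+558²) = √311464 ≈ 558.09, ∠ = arctan(558/10) ≈ 88.97°
zero (s+895): 895 + j558 → |·| = √(895²+558²) = √1112389 ≈ 1054.7, ∠ = arctan(558/895) ≈ 31.94°
pole (s+1): 1 + j558 → |·| = √(1²+558²) = √311365 ≈ 558, ∠ = arctan(558/1) ≈ 89.90°
pole (s+4): 4 + j558 → |·| = √(4²+558²) = √311380 ≈ 558.01, ∠ = arctan(558/4) ≈ 89.59°
pole (s+25): 25 + j558 → |·| = √(25²+558²) = √311989 ≈ 558.56, ∠ = arctan(558/25) ≈ 87.43°
∠T = 120.91° − 266.92° = -146.01°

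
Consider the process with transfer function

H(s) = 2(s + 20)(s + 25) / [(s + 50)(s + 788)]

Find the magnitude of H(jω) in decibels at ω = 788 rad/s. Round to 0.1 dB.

At s = jω = j788:
zero (s+20): 20 + j788 → |·| = √(20²+788²) = √621344 ≈ 788.25, ∠ = arctan(788/20) ≈ 88.55°
zero (s+25): 25 + j788 → |·| = √(25²+788²) = √621569 ≈ 788.4, ∠ = arctan(788/25) ≈ 88.18°
pole (s+50): 50 + j788 → |·| = √(50²+788²) = √623444 ≈ 789.58, ∠ = arctan(788/50) ≈ 86.37°
pole (s+788): 788 + j788 → |·| = √(788²+788²) = √1241888 ≈ 1114.4, ∠ = arctan(788/788) ≈ 45.00°
|H| = 2 · 6.2146e+05 / 8.7991e+05 ≈ 1.4126
Gain = 20 log₁₀(1.4126) ≈ 3.00 dB

3.0 dB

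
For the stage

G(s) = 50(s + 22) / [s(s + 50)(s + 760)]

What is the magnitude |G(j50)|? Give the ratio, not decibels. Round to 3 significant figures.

0.00101

At s = jω = j50:
zero (s+22): 22 + j50 → |·| = √(22²+50²) = √2984 ≈ 54.626, ∠ = arctan(50/22) ≈ 66.25°
pole (s+50): 50 + j50 → |·| = √(50²+50²) = √5000 ≈ 70.711, ∠ = arctan(50/50) ≈ 45.00°
pole (s+760): 760 + j50 → |·| = √(760²+50²) = √580100 ≈ 761.64, ∠ = arctan(50/760) ≈ 3.76°
pole at origin: |s| = 50, ∠ = 90.00° (in denominator)
|G| = 50 · 54.626 / 2.6928e+06 ≈ 0.0010143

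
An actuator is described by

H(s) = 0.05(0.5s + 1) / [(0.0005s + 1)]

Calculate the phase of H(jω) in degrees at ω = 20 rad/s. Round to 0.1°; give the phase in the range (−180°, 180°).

83.7°

At ω = 20 rad/s:
zero (1 + j20·0.5) = 1 + j10 → |·| ≈ 10.05, ∠ ≈ 84.29°
pole (1 + j20·0.0005) = 1 + j0.01 → |·| ≈ 1, ∠ ≈ 0.57°
∠H = (84.29°) − (0.57°) = 83.72°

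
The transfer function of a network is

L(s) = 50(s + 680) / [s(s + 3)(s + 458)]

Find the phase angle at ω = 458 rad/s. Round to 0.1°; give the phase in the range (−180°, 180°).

169.3°

At s = jω = j458:
zero (s+680): 680 + j458 → |·| = √(680²+458²) = √672164 ≈ 819.86, ∠ = arctan(458/680) ≈ 33.96°
pole (s+3): 3 + j458 → |·| = √(3²+458²) = √209773 ≈ 458.01, ∠ = arctan(458/3) ≈ 89.62°
pole (s+458): 458 + j458 → |·| = √(458²+458²) = √419528 ≈ 647.71, ∠ = arctan(458/458) ≈ 45.00°
pole at origin: |s| = 458, ∠ = 90.00° (in denominator)
∠L = 33.96° − 224.62° = -190.66° ≡ 169.34° (principal value)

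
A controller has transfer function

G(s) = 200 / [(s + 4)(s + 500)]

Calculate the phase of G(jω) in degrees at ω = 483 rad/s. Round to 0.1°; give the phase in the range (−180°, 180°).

-133.5°

At s = jω = j483:
pole (s+4): 4 + j483 → |·| = √(4²+483²) = √233305 ≈ 483.02, ∠ = arctan(483/4) ≈ 89.53°
pole (s+500): 500 + j483 → |·| = √(500²+483²) = √483289 ≈ 695.19, ∠ = arctan(483/500) ≈ 44.01°
∠G = 0.00° − 133.54° = -133.54°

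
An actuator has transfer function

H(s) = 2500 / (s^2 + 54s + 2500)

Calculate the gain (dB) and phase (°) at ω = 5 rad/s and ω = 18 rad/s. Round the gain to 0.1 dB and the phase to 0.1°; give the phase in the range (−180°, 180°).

ω = 5: 0.0 dB, -6.2°; ω = 18: 0.4 dB, -24.1°

At s = jω = j5:
quadratic: (j5)² + 54·j5 + 2500 = 2475 + j270 → |·| ≈ 2489.7, ∠ ≈ 6.23°
|H| = 2500 / 2489.7 ≈ 1.0041
Gain = 20 log₁₀(1.0041) ≈ 0.04 dB
∠H = 0.00° − 6.23° = -6.23°

At s = jω = j18:
quadratic: (j18)² + 54·j18 + 2500 = 2176 + j972 → |·| ≈ 2383.2, ∠ ≈ 24.07°
|H| = 2500 / 2383.2 ≈ 1.049
Gain = 20 log₁₀(1.049) ≈ 0.42 dB
∠H = 0.00° − 24.07° = -24.07°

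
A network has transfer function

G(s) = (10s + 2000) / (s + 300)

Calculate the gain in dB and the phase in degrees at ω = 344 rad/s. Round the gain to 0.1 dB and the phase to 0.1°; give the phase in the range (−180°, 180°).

18.8 dB, 10.9°

Substitute s = j344:
Numerator: 10(j344) + 2000 = 2000 + j3440
Denominator: (j344) + 300 = 300 + j344
|N| = √(2000² + 3440²) ≈ 3979.1, ∠N ≈ 59.83°
|D| = √(300² + 344²) ≈ 456.44, ∠D ≈ 48.91°
|G| = 3979.1 / 456.44 ≈ 8.7177
Gain = 20 log₁₀(8.7177) ≈ 18.81 dB
∠G = 59.83° − 48.91° = 10.92°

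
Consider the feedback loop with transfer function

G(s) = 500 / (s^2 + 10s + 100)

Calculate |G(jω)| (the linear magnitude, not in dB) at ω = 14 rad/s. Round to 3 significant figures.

2.95

At s = jω = j14:
quadratic: (j14)² + 10·j14 + 100 = -96 + j140 → |·| ≈ 169.75, ∠ ≈ 124.44°
|G| = 500 / 169.75 ≈ 2.9455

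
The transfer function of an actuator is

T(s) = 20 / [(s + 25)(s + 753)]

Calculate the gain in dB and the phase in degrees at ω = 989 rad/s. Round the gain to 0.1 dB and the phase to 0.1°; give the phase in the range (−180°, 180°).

At s = jω = j989:
pole (s+25): 25 + j989 → |·| = √(25²+989²) = √978746 ≈ 989.32, ∠ = arctan(989/25) ≈ 88.55°
pole (s+753): 753 + j989 → |·| = √(753²+989²) = √1545130 ≈ 1243, ∠ = arctan(989/753) ≈ 52.72°
|T| = 20 / 1.2297e+06 ≈ 1.6264e-05
Gain = 20 log₁₀(1.6264e-05) ≈ -95.78 dB
∠T = 0.00° − 141.27° = -141.27°

-95.8 dB, -141.3°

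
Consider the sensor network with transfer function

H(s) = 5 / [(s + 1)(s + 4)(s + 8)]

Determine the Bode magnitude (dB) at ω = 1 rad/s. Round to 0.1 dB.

-19.5 dB

At s = jω = j1:
pole (s+1): 1 + j1 → |·| = √(1²+1²) = √2 ≈ 1.4142, ∠ = arctan(1/1) ≈ 45.00°
pole (s+4): 4 + j1 → |·| = √(4²+1²) = √17 ≈ 4.1231, ∠ = arctan(1/4) ≈ 14.04°
pole (s+8): 8 + j1 → |·| = √(8²+1²) = √65 ≈ 8.0623, ∠ = arctan(1/8) ≈ 7.13°
|H| = 5 / 47.01 ≈ 0.10636
Gain = 20 log₁₀(0.10636) ≈ -19.46 dB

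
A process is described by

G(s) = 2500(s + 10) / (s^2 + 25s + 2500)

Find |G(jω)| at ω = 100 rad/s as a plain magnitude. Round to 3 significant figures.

At s = jω = j100:
zero (s+10): 10 + j100 → |·| = √(10²+100²) = √10100 ≈ 100.5, ∠ = arctan(100/10) ≈ 84.29°
quadratic: (j100)² + 25·j100 + 2500 = -7500 + j2500 → |·| ≈ 7905.7, ∠ ≈ 161.57°
|G| = 2500 · 100.5 / 7905.7 ≈ 31.781

31.8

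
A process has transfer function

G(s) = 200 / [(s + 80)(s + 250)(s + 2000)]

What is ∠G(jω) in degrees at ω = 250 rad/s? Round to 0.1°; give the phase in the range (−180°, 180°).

-124.4°

At s = jω = j250:
pole (s+80): 80 + j250 → |·| = √(80²+250²) = √68900 ≈ 262.49, ∠ = arctan(250/80) ≈ 72.26°
pole (s+250): 250 + j250 → |·| = √(250²+250²) = √125000 ≈ 353.55, ∠ = arctan(250/250) ≈ 45.00°
pole (s+2000): 2000 + j250 → |·| = √(2000²+250²) = √4062500 ≈ 2015.6, ∠ = arctan(250/2000) ≈ 7.13°
∠G = 0.00° − 124.39° = -124.39°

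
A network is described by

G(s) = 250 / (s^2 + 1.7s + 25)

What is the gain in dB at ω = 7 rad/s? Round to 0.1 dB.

At s = jω = j7:
quadratic: (j7)² + 1.7·j7 + 25 = -24 + j11.9 → |·| ≈ 26.788, ∠ ≈ 153.63°
|G| = 250 / 26.788 ≈ 9.3325
Gain = 20 log₁₀(9.3325) ≈ 19.40 dB

19.4 dB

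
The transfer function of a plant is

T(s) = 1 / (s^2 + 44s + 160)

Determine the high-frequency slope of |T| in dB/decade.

-40 dB/decade

Each pole contributes −20 dB/decade at high frequency; each zero contributes +20 dB/decade.
Net: 0 zero(s) − 2 pole(s) → -40 dB/decade.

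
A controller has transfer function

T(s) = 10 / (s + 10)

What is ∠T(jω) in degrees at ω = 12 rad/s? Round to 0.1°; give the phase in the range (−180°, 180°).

At s = jω = j12:
pole (s+10): 10 + j12 → |·| = √(10²+12²) = √244 ≈ 15.62, ∠ = arctan(12/10) ≈ 50.19°
∠T = 0.00° − 50.19° = -50.19°

-50.2°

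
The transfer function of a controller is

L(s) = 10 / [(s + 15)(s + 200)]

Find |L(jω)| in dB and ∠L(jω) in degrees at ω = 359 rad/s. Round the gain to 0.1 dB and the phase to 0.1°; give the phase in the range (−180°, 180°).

-83.4 dB, -148.5°

At s = jω = j359:
pole (s+15): 15 + j359 → |·| = √(15²+359²) = √129106 ≈ 359.31, ∠ = arctan(359/15) ≈ 87.61°
pole (s+200): 200 + j359 → |·| = √(200²+359²) = √168881 ≈ 410.95, ∠ = arctan(359/200) ≈ 60.88°
|L| = 10 / 1.4766e+05 ≈ 6.7723e-05
Gain = 20 log₁₀(6.7723e-05) ≈ -83.39 dB
∠L = 0.00° − 148.49° = -148.49°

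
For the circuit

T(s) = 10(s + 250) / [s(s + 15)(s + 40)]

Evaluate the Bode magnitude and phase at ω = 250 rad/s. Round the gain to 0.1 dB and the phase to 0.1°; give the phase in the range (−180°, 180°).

At s = jω = j250:
zero (s+250): 250 + j250 → |·| = √(250²+250²) = √125000 ≈ 353.55, ∠ = arctan(250/250) ≈ 45.00°
pole (s+15): 15 + j250 → |·| = √(15²+250²) = √62725 ≈ 250.45, ∠ = arctan(250/15) ≈ 86.57°
pole (s+40): 40 + j250 → |·| = √(40²+250²) = √64100 ≈ 253.18, ∠ = arctan(250/40) ≈ 80.91°
pole at origin: |s| = 250, ∠ = 90.00° (in denominator)
|T| = 10 · 353.55 / 1.5852e+07 ≈ 0.00022303
Gain = 20 log₁₀(0.00022303) ≈ -73.03 dB
∠T = 45.00° − 257.48° = -212.48° ≡ 147.52° (principal value)

-73.0 dB, 147.5°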